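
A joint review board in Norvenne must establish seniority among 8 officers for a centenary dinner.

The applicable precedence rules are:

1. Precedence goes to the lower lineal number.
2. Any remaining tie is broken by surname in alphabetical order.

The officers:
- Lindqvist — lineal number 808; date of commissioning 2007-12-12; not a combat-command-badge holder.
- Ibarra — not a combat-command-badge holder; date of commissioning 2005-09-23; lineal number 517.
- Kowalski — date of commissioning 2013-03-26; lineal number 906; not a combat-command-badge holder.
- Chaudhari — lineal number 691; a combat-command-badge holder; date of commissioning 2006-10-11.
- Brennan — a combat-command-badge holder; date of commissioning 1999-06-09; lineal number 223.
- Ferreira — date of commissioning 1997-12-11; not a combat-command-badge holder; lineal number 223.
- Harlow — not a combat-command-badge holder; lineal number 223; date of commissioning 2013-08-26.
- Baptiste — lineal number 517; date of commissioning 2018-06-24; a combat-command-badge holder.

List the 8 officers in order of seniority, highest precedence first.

Brennan, Ferreira, Harlow, Baptiste, Ibarra, Chaudhari, Lindqvist, Kowalski

By lineal number (lower first): Brennan, Ferreira and Harlow (each 223); then Baptiste and Ibarra (both 517); then Chaudhari (691); then Lindqvist (808); then Kowalski (906).
Among Brennan, Ferreira and Harlow, alphabetically by surname: Brennan before Ferreira before Harlow.
Among Baptiste and Ibarra, alphabetically by surname: Baptiste before Ibarra.
Full order: Brennan, Ferreira, Harlow, Baptiste, Ibarra, Chaudhari, Lindqvist, Kowalski.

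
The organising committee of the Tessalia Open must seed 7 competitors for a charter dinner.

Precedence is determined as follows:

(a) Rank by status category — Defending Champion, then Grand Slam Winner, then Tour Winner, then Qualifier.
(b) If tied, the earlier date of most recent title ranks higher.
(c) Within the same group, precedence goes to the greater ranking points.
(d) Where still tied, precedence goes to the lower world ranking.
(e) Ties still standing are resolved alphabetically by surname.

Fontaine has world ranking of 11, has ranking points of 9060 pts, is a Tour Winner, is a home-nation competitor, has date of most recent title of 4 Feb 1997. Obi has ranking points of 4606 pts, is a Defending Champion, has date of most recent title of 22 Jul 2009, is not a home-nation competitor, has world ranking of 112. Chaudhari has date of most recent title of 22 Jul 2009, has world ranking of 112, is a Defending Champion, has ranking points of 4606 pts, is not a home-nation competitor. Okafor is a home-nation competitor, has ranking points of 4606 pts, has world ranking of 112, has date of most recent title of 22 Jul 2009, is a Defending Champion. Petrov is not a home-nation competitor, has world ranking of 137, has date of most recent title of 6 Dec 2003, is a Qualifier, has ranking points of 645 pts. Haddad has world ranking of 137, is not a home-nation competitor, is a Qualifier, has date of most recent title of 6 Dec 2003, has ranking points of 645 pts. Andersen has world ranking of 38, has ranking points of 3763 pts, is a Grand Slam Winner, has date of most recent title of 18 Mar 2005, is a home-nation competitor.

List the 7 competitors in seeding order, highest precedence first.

Chaudhari, Obi, Okafor, Andersen, Fontaine, Haddad, Petrov

By status category: Chaudhari, Obi and Okafor (Defending Champion); then Andersen (Grand Slam Winner); then Fontaine (Tour Winner); then Haddad and Petrov (Qualifier).
Chaudhari, Obi and Okafor all have date of most recent title 22 Jul 2009, so the next rule applies.
Chaudhari, Obi and Okafor all have ranking points 4606 pts, so the next rule applies.
Chaudhari, Obi and Okafor all have world ranking 112, so the next rule applies.
Among Chaudhari, Obi and Okafor, alphabetically by surname: Chaudhari before Obi before Okafor.
Haddad and Petrov both have date of most recent title 6 Dec 2003, so the next rule applies.
Haddad and Petrov both have ranking points 645 pts, so the next rule applies.
Haddad and Petrov both have world ranking 137, so the next rule applies.
Among Haddad and Petrov, alphabetically by surname: Haddad before Petrov.
Full order: Chaudhari, Obi, Okafor, Andersen, Fontaine, Haddad, Petrov.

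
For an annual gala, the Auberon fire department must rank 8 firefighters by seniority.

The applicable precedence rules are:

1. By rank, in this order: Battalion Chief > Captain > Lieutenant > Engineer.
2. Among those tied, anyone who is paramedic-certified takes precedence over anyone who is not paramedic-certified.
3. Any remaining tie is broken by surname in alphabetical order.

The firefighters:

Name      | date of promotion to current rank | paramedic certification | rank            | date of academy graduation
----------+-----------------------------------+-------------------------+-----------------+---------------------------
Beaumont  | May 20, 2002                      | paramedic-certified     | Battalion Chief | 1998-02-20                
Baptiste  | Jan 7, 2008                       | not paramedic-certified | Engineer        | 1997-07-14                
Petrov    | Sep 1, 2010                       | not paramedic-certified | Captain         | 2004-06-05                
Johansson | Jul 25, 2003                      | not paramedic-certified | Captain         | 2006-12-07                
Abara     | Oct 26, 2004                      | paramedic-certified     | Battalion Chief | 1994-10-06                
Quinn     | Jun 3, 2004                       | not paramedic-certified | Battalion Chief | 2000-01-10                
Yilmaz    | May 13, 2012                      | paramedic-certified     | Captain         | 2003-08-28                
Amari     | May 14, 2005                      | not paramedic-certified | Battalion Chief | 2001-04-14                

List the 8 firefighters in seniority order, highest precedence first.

Abara, Beaumont, Amari, Quinn, Yilmaz, Johansson, Petrov, Baptiste

By rank: Abara, Beaumont, Amari and Quinn (Battalion Chief); then Yilmaz, Johansson and Petrov (Captain); then Baptiste (Engineer).
Among Abara, Beaumont, Amari and Quinn, paramedic-certified before not paramedic-certified: Abara and Beaumont (paramedic-certified) before Amari and Quinn (not paramedic-certified).
Among Abara and Beaumont, alphabetically by surname: Abara before Beaumont.
Among Amari and Quinn, alphabetically by surname: Amari before Quinn.
Among Yilmaz, Johansson and Petrov, paramedic-certified before not paramedic-certified: Yilmaz (paramedic-certified) before Johansson and Petrov (not paramedic-certified).
Among Johansson and Petrov, alphabetically by surname: Johansson before Petrov.
Full order: Abara, Beaumont, Amari, Quinn, Yilmaz, Johansson, Petrov, Baptiste.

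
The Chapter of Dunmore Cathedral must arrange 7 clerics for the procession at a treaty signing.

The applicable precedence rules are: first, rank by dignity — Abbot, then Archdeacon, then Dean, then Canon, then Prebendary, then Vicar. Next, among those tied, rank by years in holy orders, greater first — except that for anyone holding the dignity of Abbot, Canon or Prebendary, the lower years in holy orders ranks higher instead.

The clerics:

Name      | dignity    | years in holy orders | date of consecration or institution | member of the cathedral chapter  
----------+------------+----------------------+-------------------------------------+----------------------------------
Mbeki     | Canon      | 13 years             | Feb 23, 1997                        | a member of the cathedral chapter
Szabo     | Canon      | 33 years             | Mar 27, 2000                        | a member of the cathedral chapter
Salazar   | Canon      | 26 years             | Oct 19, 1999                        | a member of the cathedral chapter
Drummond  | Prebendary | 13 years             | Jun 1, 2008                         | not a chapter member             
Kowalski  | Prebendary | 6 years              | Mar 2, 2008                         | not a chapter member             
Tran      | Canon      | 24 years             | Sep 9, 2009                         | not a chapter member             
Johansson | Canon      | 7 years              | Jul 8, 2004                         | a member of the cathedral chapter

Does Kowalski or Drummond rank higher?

Kowalski

By dignity: Johansson, Mbeki, Tran, Salazar and Szabo (Canon); then Kowalski and Drummond (Prebendary).
Among Johansson, Mbeki, Tran, Salazar and Szabo, by years in holy orders (lower first) (reversed rule for this group): Johansson (7 years) before Mbeki (13 years) before Tran (24 years) before Salazar (26 years) before Szabo (33 years).
Among Kowalski and Drummond, by years in holy orders (lower first) (reversed rule for this group): Kowalski (6 years) before Drummond (13 years).
So Kowalski takes precedence.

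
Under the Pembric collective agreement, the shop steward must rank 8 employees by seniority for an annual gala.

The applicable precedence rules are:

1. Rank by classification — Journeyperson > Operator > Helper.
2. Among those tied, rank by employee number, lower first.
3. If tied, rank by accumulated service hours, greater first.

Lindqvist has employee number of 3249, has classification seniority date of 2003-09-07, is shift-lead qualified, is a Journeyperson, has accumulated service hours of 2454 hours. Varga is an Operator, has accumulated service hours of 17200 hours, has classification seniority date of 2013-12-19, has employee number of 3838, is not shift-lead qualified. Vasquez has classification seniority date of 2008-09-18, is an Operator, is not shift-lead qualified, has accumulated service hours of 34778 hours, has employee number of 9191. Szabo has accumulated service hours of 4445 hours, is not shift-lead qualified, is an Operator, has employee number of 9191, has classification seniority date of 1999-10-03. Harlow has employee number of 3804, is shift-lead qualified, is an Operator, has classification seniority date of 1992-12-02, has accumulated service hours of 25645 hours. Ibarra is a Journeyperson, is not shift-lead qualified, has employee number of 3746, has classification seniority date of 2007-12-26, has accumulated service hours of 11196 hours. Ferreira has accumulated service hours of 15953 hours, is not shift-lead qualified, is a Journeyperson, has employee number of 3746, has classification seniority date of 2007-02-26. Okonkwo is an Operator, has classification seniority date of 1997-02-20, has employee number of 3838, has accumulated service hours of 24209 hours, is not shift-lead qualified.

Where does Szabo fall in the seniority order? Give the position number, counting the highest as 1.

By classification: Lindqvist, Ferreira and Ibarra (Journeyperson); then Harlow, Okonkwo, Varga, Vasquez and Szabo (Operator).
Among Lindqvist, Ferreira and Ibarra, by employee number (lower first): Lindqvist (3249) before Ferreira and Ibarra (3746).
Among Ferreira and Ibarra, by accumulated service hours (higher first): Ferreira (15953 hours) before Ibarra (11196 hours).
Among Harlow, Okonkwo, Varga, Vasquez and Szabo, by employee number (lower first): Harlow (3804) before Okonkwo and Varga (3838) before Vasquez and Szabo (9191).
Among Okonkwo and Varga, by accumulated service hours (higher first): Okonkwo (24209 hours) before Varga (17200 hours).
Among Vasquez and Szabo, by accumulated service hours (higher first): Vasquez (34778 hours) before Szabo (4445 hours).
Order: Lindqvist, Ferreira, Ibarra, Harlow, Okonkwo, Varga, Vasquez, Szabo. So position 8.

8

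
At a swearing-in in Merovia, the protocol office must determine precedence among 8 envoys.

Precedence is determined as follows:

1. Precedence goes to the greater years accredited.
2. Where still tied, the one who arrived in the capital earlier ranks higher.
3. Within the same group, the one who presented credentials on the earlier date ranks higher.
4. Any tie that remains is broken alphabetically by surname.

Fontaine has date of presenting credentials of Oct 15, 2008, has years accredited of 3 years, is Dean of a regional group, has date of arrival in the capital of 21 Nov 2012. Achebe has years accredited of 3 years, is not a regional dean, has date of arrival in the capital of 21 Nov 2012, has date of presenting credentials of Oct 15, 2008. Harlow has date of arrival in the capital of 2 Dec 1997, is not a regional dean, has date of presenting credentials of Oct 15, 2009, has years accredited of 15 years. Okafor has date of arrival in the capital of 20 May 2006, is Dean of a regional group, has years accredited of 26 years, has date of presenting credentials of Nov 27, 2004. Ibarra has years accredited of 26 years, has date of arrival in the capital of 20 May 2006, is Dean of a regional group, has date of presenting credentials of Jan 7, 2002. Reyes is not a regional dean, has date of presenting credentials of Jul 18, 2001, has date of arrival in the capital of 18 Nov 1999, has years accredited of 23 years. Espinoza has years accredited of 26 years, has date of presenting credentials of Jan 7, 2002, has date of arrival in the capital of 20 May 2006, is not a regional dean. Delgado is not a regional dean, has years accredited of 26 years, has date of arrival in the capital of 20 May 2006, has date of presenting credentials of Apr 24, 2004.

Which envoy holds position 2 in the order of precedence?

By years accredited (higher first): Espinoza, Ibarra, Delgado and Okafor (each 26 years); then Reyes (23 years); then Harlow (15 years); then Achebe and Fontaine (both 3 years).
Espinoza, Ibarra, Delgado and Okafor all have date of arrival in the capital 20 May 2006, so the next rule applies.
Among Espinoza, Ibarra, Delgado and Okafor, by date of presenting credentials (earlier first): Espinoza and Ibarra (Jan 7, 2002) before Delgado (Apr 24, 2004) before Okafor (Nov 27, 2004).
Among Espinoza and Ibarra, alphabetically by surname: Espinoza before Ibarra.
Achebe and Fontaine both have date of arrival in the capital 21 Nov 2012, so the next rule applies.
Achebe and Fontaine both have date of presenting credentials Oct 15, 2008, so the next rule applies.
Among Achebe and Fontaine, alphabetically by surname: Achebe before Fontaine.
Order: Espinoza, Ibarra, Delgado, Okafor, Reyes, Harlow, Achebe, Fontaine.

Ibarra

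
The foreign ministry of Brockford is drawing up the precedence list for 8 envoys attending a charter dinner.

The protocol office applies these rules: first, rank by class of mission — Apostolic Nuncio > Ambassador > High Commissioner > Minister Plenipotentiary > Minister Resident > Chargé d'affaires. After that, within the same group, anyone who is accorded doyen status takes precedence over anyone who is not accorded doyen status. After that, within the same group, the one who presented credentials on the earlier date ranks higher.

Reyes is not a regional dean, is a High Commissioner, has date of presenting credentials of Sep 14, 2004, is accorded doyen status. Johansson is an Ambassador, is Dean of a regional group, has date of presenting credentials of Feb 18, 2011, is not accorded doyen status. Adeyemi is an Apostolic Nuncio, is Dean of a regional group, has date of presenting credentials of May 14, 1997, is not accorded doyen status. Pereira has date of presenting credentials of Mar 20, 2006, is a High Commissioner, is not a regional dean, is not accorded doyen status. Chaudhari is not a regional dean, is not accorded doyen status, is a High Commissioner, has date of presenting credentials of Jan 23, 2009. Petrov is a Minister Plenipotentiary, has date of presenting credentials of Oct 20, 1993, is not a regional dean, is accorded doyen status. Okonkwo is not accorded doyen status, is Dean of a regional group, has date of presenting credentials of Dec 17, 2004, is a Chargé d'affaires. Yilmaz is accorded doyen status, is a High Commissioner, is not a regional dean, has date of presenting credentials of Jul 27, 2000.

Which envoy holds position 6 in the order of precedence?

Chaudhari

By class of mission: Adeyemi (Apostolic Nuncio); then Johansson (Ambassador); then Yilmaz, Reyes, Pereira and Chaudhari (High Commissioner); then Petrov (Minister Plenipotentiary); then Okonkwo (Chargé d'affaires).
Among Yilmaz, Reyes, Pereira and Chaudhari, accorded doyen status before not accorded doyen status: Yilmaz and Reyes (accorded doyen status) before Pereira and Chaudhari (not accorded doyen status).
Among Yilmaz and Reyes, by date of presenting credentials (earlier first): Yilmaz (Jul 27, 2000) before Reyes (Sep 14, 2004).
Among Pereira and Chaudhari, by date of presenting credentials (earlier first): Pereira (Mar 20, 2006) before Chaudhari (Jan 23, 2009).
Order: Adeyemi, Johansson, Yilmaz, Reyes, Pereira, Chaudhari, Petrov, Okonkwo.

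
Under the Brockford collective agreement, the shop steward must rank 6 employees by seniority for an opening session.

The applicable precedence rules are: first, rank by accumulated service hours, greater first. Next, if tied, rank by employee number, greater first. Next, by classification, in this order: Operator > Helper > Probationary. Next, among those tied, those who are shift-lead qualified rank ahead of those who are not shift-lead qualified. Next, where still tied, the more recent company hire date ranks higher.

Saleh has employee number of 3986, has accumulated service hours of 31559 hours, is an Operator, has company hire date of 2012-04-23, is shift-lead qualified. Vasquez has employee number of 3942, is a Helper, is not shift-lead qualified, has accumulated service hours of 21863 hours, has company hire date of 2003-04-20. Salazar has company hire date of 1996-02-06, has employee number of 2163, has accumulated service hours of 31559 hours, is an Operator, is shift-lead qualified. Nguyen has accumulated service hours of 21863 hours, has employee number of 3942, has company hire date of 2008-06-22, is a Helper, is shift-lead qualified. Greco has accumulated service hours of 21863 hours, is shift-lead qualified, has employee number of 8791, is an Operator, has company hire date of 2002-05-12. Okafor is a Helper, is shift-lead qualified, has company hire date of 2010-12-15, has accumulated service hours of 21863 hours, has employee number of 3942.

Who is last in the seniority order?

By accumulated service hours (higher first): Saleh and Salazar (both 31559 hours); then Greco, Okafor, Nguyen and Vasquez (each 21863 hours).
Among Saleh and Salazar, by employee number (higher first): Saleh (3986) before Salazar (2163).
Among Greco, Okafor, Nguyen and Vasquez, by employee number (higher first): Greco (8791) before Okafor, Nguyen and Vasquez (3942).
Okafor, Nguyen and Vasquez are each Helper, so the next rule applies.
Among Okafor, Nguyen and Vasquez, shift-lead qualified before not shift-lead qualified: Okafor and Nguyen (shift-lead qualified) before Vasquez (not shift-lead qualified).
Among Okafor and Nguyen, by company hire date (later first): Okafor (2010-12-15) before Nguyen (2008-06-22).
Order: Saleh, Salazar, Greco, Okafor, Nguyen, Vasquez.

Vasquez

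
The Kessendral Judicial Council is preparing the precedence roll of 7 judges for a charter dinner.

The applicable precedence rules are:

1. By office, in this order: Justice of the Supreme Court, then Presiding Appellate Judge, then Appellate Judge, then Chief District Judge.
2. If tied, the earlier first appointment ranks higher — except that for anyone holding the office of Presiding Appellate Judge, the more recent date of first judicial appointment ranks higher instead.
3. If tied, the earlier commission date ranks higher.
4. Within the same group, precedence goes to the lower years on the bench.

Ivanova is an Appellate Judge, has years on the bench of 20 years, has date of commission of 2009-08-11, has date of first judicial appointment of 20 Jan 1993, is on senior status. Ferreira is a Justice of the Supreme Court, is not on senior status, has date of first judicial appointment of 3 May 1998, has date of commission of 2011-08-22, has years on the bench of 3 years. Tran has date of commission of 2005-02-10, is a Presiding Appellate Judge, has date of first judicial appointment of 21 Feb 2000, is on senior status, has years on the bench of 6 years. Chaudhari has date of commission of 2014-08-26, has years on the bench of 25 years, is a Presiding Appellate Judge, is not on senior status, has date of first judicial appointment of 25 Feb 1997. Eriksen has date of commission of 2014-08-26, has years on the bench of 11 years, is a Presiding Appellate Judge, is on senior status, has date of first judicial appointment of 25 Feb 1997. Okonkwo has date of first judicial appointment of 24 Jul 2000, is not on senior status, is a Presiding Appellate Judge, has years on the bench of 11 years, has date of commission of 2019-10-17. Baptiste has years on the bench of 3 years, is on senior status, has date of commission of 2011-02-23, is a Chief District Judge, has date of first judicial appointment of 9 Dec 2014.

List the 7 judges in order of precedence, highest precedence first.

Ferreira, Okonkwo, Tran, Eriksen, Chaudhari, Ivanova, Baptiste

By office: Ferreira (Justice of the Supreme Court); then Okonkwo, Tran, Eriksen and Chaudhari (Presiding Appellate Judge); then Ivanova (Appellate Judge); then Baptiste (Chief District Judge).
Among Okonkwo, Tran, Eriksen and Chaudhari, by date of first judicial appointment (later first) (reversed rule for this group): Okonkwo (24 Jul 2000) before Tran (21 Feb 2000) before Eriksen and Chaudhari (25 Feb 1997).
Eriksen and Chaudhari both have date of commission 2014-08-26, so the next rule applies.
Among Eriksen and Chaudhari, by years on the bench (lower first): Eriksen (11 years) before Chaudhari (25 years).
Full order: Ferreira, Okonkwo, Tran, Eriksen, Chaudhari, Ivanova, Baptiste.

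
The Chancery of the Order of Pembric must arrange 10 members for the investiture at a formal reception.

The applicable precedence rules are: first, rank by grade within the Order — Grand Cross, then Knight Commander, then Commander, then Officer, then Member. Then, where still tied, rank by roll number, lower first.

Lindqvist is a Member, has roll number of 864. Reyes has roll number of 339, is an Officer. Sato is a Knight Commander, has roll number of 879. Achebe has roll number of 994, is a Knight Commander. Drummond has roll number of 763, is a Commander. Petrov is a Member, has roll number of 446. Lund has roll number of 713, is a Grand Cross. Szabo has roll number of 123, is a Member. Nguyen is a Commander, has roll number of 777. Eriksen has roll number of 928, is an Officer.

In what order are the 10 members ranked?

Lund, Sato, Achebe, Drummond, Nguyen, Reyes, Eriksen, Szabo, Petrov, Lindqvist

By grade within the Order: Lund (Grand Cross); then Sato and Achebe (Knight Commander); then Drummond and Nguyen (Commander); then Reyes and Eriksen (Officer); then Szabo, Petrov and Lindqvist (Member).
Among Sato and Achebe, by roll number (lower first): Sato (879) before Achebe (994).
Among Drummond and Nguyen, by roll number (lower first): Drummond (763) before Nguyen (777).
Among Reyes and Eriksen, by roll number (lower first): Reyes (339) before Eriksen (928).
Among Szabo, Petrov and Lindqvist, by roll number (lower first): Szabo (123) before Petrov (446) before Lindqvist (864).
Full order: Lund, Sato, Achebe, Drummond, Nguyen, Reyes, Eriksen, Szabo, Petrov, Lindqvist.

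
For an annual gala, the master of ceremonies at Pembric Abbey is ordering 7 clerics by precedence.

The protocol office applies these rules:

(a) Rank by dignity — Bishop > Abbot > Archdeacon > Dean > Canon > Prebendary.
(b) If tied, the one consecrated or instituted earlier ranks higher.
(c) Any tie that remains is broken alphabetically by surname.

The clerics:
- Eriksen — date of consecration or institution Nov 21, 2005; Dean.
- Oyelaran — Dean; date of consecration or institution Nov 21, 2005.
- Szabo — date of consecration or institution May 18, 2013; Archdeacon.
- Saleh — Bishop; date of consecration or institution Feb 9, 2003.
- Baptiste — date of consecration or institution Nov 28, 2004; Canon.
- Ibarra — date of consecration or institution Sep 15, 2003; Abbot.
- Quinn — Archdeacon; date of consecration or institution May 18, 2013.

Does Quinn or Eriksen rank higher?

Quinn

By dignity: Saleh (Bishop); then Ibarra (Abbot); then Quinn and Szabo (Archdeacon); then Eriksen and Oyelaran (Dean); then Baptiste (Canon).
Quinn and Szabo both have date of consecration or institution May 18, 2013, so the next rule applies.
Among Quinn and Szabo, alphabetically by surname: Quinn before Szabo.
Eriksen and Oyelaran both have date of consecration or institution Nov 21, 2005, so the next rule applies.
Among Eriksen and Oyelaran, alphabetically by surname: Eriksen before Oyelaran.
So Quinn takes precedence.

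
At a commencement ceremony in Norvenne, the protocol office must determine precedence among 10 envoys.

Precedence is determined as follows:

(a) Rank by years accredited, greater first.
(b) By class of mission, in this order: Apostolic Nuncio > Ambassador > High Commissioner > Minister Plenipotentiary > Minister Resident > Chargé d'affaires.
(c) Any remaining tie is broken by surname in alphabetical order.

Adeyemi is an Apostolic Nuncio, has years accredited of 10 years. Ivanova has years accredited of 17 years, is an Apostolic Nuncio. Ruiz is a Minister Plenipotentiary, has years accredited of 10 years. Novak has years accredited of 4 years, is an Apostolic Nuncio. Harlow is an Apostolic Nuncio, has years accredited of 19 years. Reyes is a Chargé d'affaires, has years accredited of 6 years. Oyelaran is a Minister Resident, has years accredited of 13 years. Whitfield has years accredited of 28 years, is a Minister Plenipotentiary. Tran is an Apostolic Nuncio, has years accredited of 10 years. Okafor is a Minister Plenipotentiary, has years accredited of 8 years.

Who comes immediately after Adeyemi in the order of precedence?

By years accredited (higher first): Whitfield (28 years); then Harlow (19 years); then Ivanova (17 years); then Oyelaran (13 years); then Adeyemi, Tran and Ruiz (each 10 years); then Okafor (8 years); then Reyes (6 years); then Novak (4 years).
Among Adeyemi, Tran and Ruiz, by class of mission: Adeyemi and Tran (Apostolic Nuncio) before Ruiz (Minister Plenipotentiary).
Among Adeyemi and Tran, alphabetically by surname: Adeyemi before Tran.
Order: Whitfield, Harlow, Ivanova, Oyelaran, Adeyemi, Tran, Ruiz, Okafor, Reyes, Novak.

Tran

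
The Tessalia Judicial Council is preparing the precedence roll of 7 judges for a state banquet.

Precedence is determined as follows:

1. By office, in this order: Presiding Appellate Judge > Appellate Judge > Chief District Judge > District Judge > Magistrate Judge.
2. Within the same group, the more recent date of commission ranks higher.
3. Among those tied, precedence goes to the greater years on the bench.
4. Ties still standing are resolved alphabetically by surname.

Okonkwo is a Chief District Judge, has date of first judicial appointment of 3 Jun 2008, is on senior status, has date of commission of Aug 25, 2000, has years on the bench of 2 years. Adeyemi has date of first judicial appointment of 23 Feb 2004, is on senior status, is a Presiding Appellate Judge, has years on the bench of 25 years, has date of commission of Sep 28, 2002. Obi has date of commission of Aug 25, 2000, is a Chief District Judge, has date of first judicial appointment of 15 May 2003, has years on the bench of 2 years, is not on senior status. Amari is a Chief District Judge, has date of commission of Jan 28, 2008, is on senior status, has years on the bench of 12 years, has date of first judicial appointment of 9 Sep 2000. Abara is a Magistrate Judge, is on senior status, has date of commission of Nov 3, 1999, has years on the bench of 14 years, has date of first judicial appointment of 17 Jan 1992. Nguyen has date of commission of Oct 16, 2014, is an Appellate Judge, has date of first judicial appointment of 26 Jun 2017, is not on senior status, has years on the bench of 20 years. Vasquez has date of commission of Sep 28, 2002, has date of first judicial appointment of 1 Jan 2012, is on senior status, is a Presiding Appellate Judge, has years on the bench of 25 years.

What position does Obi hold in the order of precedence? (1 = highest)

By office: Adeyemi and Vasquez (Presiding Appellate Judge); then Nguyen (Appellate Judge); then Amari, Obi and Okonkwo (Chief District Judge); then Abara (Magistrate Judge).
Adeyemi and Vasquez both have date of commission Sep 28, 2002, so the next rule applies.
Adeyemi and Vasquez both have years on the bench 25 years, so the next rule applies.
Among Adeyemi and Vasquez, alphabetically by surname: Adeyemi before Vasquez.
Among Amari, Obi and Okonkwo, by date of commission (later first): Amari (Jan 28, 2008) before Obi and Okonkwo (Aug 25, 2000).
Obi and Okonkwo both have years on the bench 2 years, so the next rule applies.
Among Obi and Okonkwo, alphabetically by surname: Obi before Okonkwo.
Order: Adeyemi, Vasquez, Nguyen, Amari, Obi, Okonkwo, Abara. So position 5.

5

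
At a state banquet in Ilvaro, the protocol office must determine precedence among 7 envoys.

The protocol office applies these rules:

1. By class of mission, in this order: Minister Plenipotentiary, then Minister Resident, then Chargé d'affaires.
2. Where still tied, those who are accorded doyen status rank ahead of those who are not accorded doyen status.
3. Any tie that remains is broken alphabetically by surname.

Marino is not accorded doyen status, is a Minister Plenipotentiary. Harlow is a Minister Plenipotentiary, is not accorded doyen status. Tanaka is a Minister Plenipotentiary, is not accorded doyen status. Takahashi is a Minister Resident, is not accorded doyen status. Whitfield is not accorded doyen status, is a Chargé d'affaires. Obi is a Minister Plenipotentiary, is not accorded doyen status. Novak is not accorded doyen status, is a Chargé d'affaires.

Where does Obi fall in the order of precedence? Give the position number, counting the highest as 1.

3

By class of mission: Harlow, Marino, Obi and Tanaka (Minister Plenipotentiary); then Takahashi (Minister Resident); then Novak and Whitfield (Chargé d'affaires).
Harlow, Marino, Obi and Tanaka are each not accorded doyen status, so the next rule applies.
Among Harlow, Marino, Obi and Tanaka, alphabetically by surname: Harlow before Marino before Obi before Tanaka.
Novak and Whitfield are each not accorded doyen status, so the next rule applies.
Among Novak and Whitfield, alphabetically by surname: Novak before Whitfield.
Order: Harlow, Marino, Obi, Tanaka, Takahashi, Novak, Whitfield. So position 3.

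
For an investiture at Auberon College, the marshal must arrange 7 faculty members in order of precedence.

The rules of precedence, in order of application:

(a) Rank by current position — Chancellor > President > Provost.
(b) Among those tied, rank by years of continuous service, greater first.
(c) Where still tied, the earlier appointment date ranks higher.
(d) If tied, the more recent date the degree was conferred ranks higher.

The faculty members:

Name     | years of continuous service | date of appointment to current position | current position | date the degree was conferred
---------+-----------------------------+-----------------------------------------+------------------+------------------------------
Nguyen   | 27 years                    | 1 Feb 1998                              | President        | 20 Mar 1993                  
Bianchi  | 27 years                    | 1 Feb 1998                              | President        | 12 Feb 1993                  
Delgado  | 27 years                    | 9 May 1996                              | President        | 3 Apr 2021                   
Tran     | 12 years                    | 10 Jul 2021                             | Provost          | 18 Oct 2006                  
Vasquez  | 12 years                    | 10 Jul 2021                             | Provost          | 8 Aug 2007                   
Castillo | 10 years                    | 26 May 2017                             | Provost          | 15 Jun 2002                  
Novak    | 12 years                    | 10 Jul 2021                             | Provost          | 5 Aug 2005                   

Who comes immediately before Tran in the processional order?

Vasquez

By current position: Delgado, Nguyen and Bianchi (President); then Vasquez, Tran, Novak and Castillo (Provost).
Delgado, Nguyen and Bianchi all have years of continuous service 27 years, so the next rule applies.
Among Delgado, Nguyen and Bianchi, by date of appointment to current position (earlier first): Delgado (9 May 1996) before Nguyen and Bianchi (1 Feb 1998).
Among Nguyen and Bianchi, by date the degree was conferred (later first): Nguyen (20 Mar 1993) before Bianchi (12 Feb 1993).
Among Vasquez, Tran, Novak and Castillo, by years of continuous service (higher first): Vasquez, Tran and Novak (12 years) before Castillo (10 years).
Vasquez, Tran and Novak all have date of appointment to current position 10 Jul 2021, so the next rule applies.
Among Vasquez, Tran and Novak, by date the degree was conferred (later first): Vasquez (8 Aug 2007) before Tran (18 Oct 2006) before Novak (5 Aug 2005).
Order: Delgado, Nguyen, Bianchi, Vasquez, Tran, Novak, Castillo.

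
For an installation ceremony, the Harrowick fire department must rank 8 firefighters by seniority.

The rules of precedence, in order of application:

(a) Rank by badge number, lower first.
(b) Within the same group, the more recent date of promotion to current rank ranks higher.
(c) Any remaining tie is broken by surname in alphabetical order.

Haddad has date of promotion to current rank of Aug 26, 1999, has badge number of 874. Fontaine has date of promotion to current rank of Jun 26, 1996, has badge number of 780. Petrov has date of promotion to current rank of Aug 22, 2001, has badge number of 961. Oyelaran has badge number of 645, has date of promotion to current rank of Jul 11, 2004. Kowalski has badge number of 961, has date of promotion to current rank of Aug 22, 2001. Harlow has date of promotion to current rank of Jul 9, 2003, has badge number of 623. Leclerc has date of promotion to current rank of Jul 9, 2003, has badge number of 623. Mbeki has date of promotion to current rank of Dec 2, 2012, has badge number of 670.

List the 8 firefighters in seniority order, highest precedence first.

Harlow, Leclerc, Oyelaran, Mbeki, Fontaine, Haddad, Kowalski, Petrov

By badge number (lower first): Harlow and Leclerc (both 623); then Oyelaran (645); then Mbeki (670); then Fontaine (780); then Haddad (874); then Kowalski and Petrov (both 961).
Harlow and Leclerc both have date of promotion to current rank Jul 9, 2003, so the next rule applies.
Among Harlow and Leclerc, alphabetically by surname: Harlow before Leclerc.
Kowalski and Petrov both have date of promotion to current rank Aug 22, 2001, so the next rule applies.
Among Kowalski and Petrov, alphabetically by surname: Kowalski before Petrov.
Full order: Harlow, Leclerc, Oyelaran, Mbeki, Fontaine, Haddad, Kowalski, Petrov.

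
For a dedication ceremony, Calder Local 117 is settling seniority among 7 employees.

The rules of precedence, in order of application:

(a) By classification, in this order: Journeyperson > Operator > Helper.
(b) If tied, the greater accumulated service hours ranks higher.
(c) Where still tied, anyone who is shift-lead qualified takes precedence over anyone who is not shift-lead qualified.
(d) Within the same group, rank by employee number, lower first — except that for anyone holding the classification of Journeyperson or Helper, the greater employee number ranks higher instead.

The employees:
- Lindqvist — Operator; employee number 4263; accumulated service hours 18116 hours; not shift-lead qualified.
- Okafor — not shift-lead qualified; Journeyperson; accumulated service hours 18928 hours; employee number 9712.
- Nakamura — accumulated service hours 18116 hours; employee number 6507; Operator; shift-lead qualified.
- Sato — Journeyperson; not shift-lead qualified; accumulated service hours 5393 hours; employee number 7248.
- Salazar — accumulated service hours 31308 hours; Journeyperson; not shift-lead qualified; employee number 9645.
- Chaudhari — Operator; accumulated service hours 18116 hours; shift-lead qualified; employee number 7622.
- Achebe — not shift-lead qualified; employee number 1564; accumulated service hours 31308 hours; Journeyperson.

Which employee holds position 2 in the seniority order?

Achebe

By classification: Salazar, Achebe, Okafor and Sato (Journeyperson); then Nakamura, Chaudhari and Lindqvist (Operator).
Among Salazar, Achebe, Okafor and Sato, by accumulated service hours (higher first): Salazar and Achebe (31308 hours) before Okafor (18928 hours) before Sato (5393 hours).
Salazar and Achebe are each not shift-lead qualified, so the next rule applies.
Among Salazar and Achebe, by employee number (higher first) (reversed rule for this group): Salazar (9645) before Achebe (1564).
Nakamura, Chaudhari and Lindqvist all have accumulated service hours 18116 hours, so the next rule applies.
Among Nakamura, Chaudhari and Lindqvist, shift-lead qualified before not shift-lead qualified: Nakamura and Chaudhari (shift-lead qualified) before Lindqvist (not shift-lead qualified).
Among Nakamura and Chaudhari, by employee number (lower first): Nakamura (6507) before Chaudhari (7622).
Order: Salazar, Achebe, Okafor, Sato, Nakamura, Chaudhari, Lindqvist.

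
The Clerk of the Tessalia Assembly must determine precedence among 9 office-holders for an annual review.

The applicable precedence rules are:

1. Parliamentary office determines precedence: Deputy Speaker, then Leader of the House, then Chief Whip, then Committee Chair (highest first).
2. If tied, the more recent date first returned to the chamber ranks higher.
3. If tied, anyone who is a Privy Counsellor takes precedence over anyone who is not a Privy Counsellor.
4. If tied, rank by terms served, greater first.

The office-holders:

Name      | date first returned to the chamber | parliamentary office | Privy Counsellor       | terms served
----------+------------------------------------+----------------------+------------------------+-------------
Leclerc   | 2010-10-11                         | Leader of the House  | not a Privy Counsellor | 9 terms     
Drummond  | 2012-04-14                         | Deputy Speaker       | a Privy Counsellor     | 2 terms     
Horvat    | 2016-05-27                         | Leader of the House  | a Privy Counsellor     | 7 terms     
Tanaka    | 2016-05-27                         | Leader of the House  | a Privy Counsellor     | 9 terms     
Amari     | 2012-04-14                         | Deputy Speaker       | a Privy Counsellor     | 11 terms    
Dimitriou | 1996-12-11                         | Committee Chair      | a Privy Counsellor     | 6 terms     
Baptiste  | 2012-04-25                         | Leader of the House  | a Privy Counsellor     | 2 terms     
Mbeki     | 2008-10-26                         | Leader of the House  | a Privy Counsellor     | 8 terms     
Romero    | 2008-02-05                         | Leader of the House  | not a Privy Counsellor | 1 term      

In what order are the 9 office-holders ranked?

By parliamentary office: Amari and Drummond (Deputy Speaker); then Tanaka, Horvat, Baptiste, Leclerc, Mbeki and Romero (Leader of the House); then Dimitriou (Committee Chair).
Amari and Drummond both have date first returned to the chamber 2012-04-14, so the next rule applies.
Amari and Drummond are each a Privy Counsellor, so the next rule applies.
Among Amari and Drummond, by terms served (higher first): Amari (11 terms) before Drummond (2 terms).
Among Tanaka, Horvat, Baptiste, Leclerc, Mbeki and Romero, by date first returned to the chamber (later first): Tanaka and Horvat (2016-05-27) before Baptiste (2012-04-25) before Leclerc (2010-10-11) before Mbeki (2008-10-26) before Romero (2008-02-05).
Tanaka and Horvat are each a Privy Counsellor, so the next rule applies.
Among Tanaka and Horvat, by terms served (higher first): Tanaka (9 terms) before Horvat (7 terms).
Full order: Amari, Drummond, Tanaka, Horvat, Baptiste, Leclerc, Mbeki, Romero, Dimitriou.

Amari, Drummond, Tanaka, Horvat, Baptiste, Leclerc, Mbeki, Romero, Dimitriou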